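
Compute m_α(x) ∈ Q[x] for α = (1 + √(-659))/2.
m_α(x) = x^2 - x + 165

From 2α - 1 = √(-659), squaring gives (2α - 1)^2 = -659, i.e. 4α^2 - 4α + 1 = -659, so α^2 - α + (1 + 659)/4 = 0. Since -659 ≡ 1 (mod 4), (1 + 659)/4 = 165 ∈ Z. The polynomial x^2 - x + 165 has discriminant 1 - 4·(165) = -659, which is not a perfect square in Q (d = -659 is squarefree and ≠ 1), so x^2 - x + 165 is irreducible over Q. It is the minimal polynomial of α.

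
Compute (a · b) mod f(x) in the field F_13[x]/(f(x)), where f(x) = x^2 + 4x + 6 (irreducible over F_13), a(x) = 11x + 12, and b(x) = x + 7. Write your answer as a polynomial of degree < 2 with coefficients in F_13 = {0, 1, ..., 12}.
a · b ≡ 6x + 5 (mod f(x))

Multiply in F_13[x]: a(x)·b(x) = (11x + 12)·(x + 7) = 11x^2 + 11x + 6. This has degree ≥ 2, so divide by f(x) over F_13: 11x^2 + 11x + 6 = (11)·(x^2 + 4x + 6) + (6x + 5). Hence a·b ≡ 6x + 5 (mod f). (F_13[x]/(f) is a field with 13^2 = 169 elements since f is irreducible of degree 2.)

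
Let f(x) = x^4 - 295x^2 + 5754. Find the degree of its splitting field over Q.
[K : Q] = 4

Solving the quadratic in x^2: x^2 = (295 ± √(295^2 - 4·5754))/2 = (295 ± √64009)/2 = (295 ± 253)/2, giving x^2 = 21 or x^2 = 274. So f(x) = (x^2 - 21)(x^2 - 274) and the roots of f are ±√21, ±√274. Hence the splitting field is K = Q(√21, √274). Since 21 and 274 are distinct squarefree integers > 1, their product 5754 is not a perfect square, so √274 ∉ Q(√21). By the tower law [K:Q] = [Q(√21,√274):Q(√21)] · [Q(√21):Q] = 2 · 2 = 4.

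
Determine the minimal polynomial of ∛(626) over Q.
m_α(x) = x^3 - 626

α satisfies α^3 = 626, so x^3 - 626 annihilates α. By the rational root test, a rational root p/q (in lowest terms) of x^3 - 626 would satisfy p^3 = 626 q^3, forcing q = 1 and p^3 = 626; but 626 is not a perfect cube, contradiction. A monic cubic over Q with no rational root is irreducible (any nontrivial factorization would include a linear factor). Hence x^3 - 626 is the minimal polynomial of α, and in particular [Q(α):Q] = 3.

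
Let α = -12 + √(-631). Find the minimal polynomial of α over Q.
m_α(x) = x^2 + 24x + 775

From α + 12 = √(-631), squaring gives (α + 12)^2 = -631, i.e. α^2 + 24α + 144 = -631, so α^2 + 24α + 775 = 0. The discriminant of x^2 + 24x + 775 is (24)^2 - 4·(775) = 576 - 3100 = -2524, and 4·(-631) is not a perfect square in Q since -631 is squarefree and ≠ 1. Hence x^2 + 24x + 775 is irreducible over Q and is the minimal polynomial of α.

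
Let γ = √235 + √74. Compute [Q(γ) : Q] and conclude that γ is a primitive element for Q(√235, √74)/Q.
[Q(γ) : Q] = 4 (equivalently, Q(γ) = Q(√235, √74))

Obviously Q(γ) ⊆ Q(√235, √74), and [Q(√235, √74):Q] = 4 (since 235, 74 are distinct squarefree integers > 1 with 17390 not a perfect square). To show equality we compute the minimal polynomial of γ. From γ = √235 + √74: γ^2 = 235 + 2√(17390) + 74 = 309 + 2√(17390), so γ^2 - 309 = 2√(17390); squaring, (γ^2 - 309)^2 = 4·17390, i.e. γ^4 - 618γ^2 + 95481 - 69560 = 0, i.e. γ^4 - 618γ^2 + 25921 = 0. So γ is a root of x^4 - 618x^2 + 25921. This polynomial is irreducible over Q: it has no rational root (each ±√235 ± √74 is irrational), and any factorization into two quadratics over Q would force √(17390) ∈ Q (pairing opposite roots) or √235, √74 ∈ Q (other pairings), all impossible. Hence [Q(γ):Q] = 4 = [Q(√235, √74):Q], so Q(γ) = Q(√235, √74).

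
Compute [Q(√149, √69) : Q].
[Q(√149, √69) : Q] = 4

[Q(√149):Q] = 2 (min poly x^2 - 149, irreducible since 149 is squarefree > 1). For the top step, suppose √69 ∈ Q(√149), say √69 = c + d√149 with c, d ∈ Q. Squaring: 69 = c^2 + 149d^2 + 2cd√149. Since √149 ∉ Q this forces 2cd = 0. If d = 0 then √69 = c ∈ Q, contradicting 69 squarefree > 1. If c = 0 then 69 = 149d^2, so 149·69 = (149d)^2 is a perfect square in Q — but 149·69 = 10281 is not a perfect square (since 149 and 69 are distinct squarefree integers). Contradiction. Hence √69 ∉ Q(√149), so x^2 - 69 stays irreducible over Q(√149) and [Q(√149, √69) : Q(√149)] = 2. By the tower law, [Q(√149, √69) : Q] = 2 · 2 = 4.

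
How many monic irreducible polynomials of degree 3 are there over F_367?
There are 16476832 monic irreducible polynomials of degree 3 over F_367

Each element of F_{367^3} that lies in no proper subfield is a root of exactly one monic irreducible of degree 3 over F_367, and each such polynomial has 3 distinct roots in F_{367^3}. By Möbius inversion the count is N_367(3) = (1/3) Σ_{d|3} μ(3/d) · 367^d = (1/3)(μ(3)·367^1 + μ(1)·367^3) = 49430496/3 = 16476832.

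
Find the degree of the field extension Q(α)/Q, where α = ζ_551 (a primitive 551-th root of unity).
[Q(α):Q] = 504

The minimal polynomial of ζ_551 over Q is the 551-th cyclotomic polynomial Φ_551(x), which is irreducible over Q and has degree φ(551) = 504. Hence [Q(α):Q] = φ(551) = 504.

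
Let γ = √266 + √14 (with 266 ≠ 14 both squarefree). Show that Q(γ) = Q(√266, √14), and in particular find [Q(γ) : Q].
[Q(γ) : Q] = 4 (equivalently, Q(γ) = Q(√266, √14))

Obviously Q(γ) ⊆ Q(√266, √14), and [Q(√266, √14):Q] = 4 (since 266, 14 are distinct squarefree integers > 1 with 3724 not a perfect square). To show equality we compute the minimal polynomial of γ. From γ = √266 + √14: γ^2 = 266 + 2√(3724) + 14 = 280 + 2√(3724), so γ^2 - 280 = 2√(3724); squaring, (γ^2 - 280)^2 = 4·3724, i.e. γ^4 - 560γ^2 + 78400 - 14896 = 0, i.e. γ^4 - 560γ^2 + 63504 = 0. So γ is a root of x^4 - 560x^2 + 63504. This polynomial is irreducible over Q: it has no rational root (each ±√266 ± √14 is irrational), and any factorization into two quadratics over Q would force √(3724) ∈ Q (pairing opposite roots) or √266, √14 ∈ Q (other pairings), all impossible. Hence [Q(γ):Q] = 4 = [Q(√266, √14):Q], so Q(γ) = Q(√266, √14).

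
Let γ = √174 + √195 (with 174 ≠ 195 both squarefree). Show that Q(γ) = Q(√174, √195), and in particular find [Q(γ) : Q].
[Q(γ) : Q] = 4 (equivalently, Q(γ) = Q(√174, √195))

Obviously Q(γ) ⊆ Q(√174, √195), and [Q(√174, √195):Q] = 4 (since 174, 195 are distinct squarefree integers > 1 with 33930 not a perfect square). To show equality we compute the minimal polynomial of γ. From γ = √174 + √195: γ^2 = 174 + 2√(33930) + 195 = 369 + 2√(33930), so γ^2 - 369 = 2√(33930); squaring, (γ^2 - 369)^2 = 4·33930, i.e. γ^4 - 738γ^2 + 136161 - 135720 = 0, i.e. γ^4 - 738γ^2 + 441 = 0. So γ is a root of x^4 - 738x^2 + 441. This polynomial is irreducible over Q: it has no rational root (each ±√174 ± √195 is irrational), and any factorization into two quadratics over Q would force √(33930) ∈ Q (pairing opposite roots) or √174, √195 ∈ Q (other pairings), all impossible. Hence [Q(γ):Q] = 4 = [Q(√174, √195):Q], so Q(γ) = Q(√174, √195).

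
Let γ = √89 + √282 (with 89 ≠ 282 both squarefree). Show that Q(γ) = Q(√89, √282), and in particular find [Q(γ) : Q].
[Q(γ) : Q] = 4 (equivalently, Q(γ) = Q(√89, √282))

Obviously Q(γ) ⊆ Q(√89, √282), and [Q(√89, √282):Q] = 4 (since 89, 282 are distinct squarefree integers > 1 with 25098 not a perfect square). To show equality we compute the minimal polynomial of γ. From γ = √89 + √282: γ^2 = 89 + 2√(25098) + 282 = 371 + 2√(25098), so γ^2 - 371 = 2√(25098); squaring, (γ^2 - 371)^2 = 4·25098, i.e. γ^4 - 742γ^2 + 137641 - 100392 = 0, i.e. γ^4 - 742γ^2 + 37249 = 0. So γ is a root of x^4 - 742x^2 + 37249. This polynomial is irreducible over Q: it has no rational root (each ±√89 ± √282 is irrational), and any factorization into two quadratics over Q would force √(25098) ∈ Q (pairing opposite roots) or √89, √282 ∈ Q (other pairings), all impossible. Hence [Q(γ):Q] = 4 = [Q(√89, √282):Q], so Q(γ) = Q(√89, √282).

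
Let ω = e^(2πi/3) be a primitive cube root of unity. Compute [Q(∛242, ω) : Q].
[Q(∛242, ω) : Q] = 6

[Q(∛242):Q] = 3 (min poly x^3 - 242, irreducible since 242 is not a perfect cube). [Q(ω):Q] = 2 (min poly x^2 + x + 1). Since Q(∛242) ⊂ R and ω ∉ R, we have ω ∉ Q(∛242), so x^2 + x + 1 remains irreducible over Q(∛242) and [Q(∛242, ω) : Q(∛242)] = 2. By the tower law, [Q(∛242, ω) : Q] = 3 · 2 = 6. (In fact Q(∛242, ω) is the splitting field of x^3 - 242 over Q.)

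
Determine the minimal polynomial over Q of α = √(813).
m_α(x) = x^2 - 813

α satisfies α^2 - 813 = 0, so x^2 - 813 annihilates α. Since d = 813 is squarefree and ≠ 1, it is not a perfect square in Q, so x^2 - 813 has no rational root and is therefore irreducible over Q (a degree-2 polynomial over a field is irreducible iff it has no root). Hence m_α(x) = x^2 - 813.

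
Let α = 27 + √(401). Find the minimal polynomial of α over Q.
m_α(x) = x^2 - 54x + 328

From α - 27 = √(401), squaring gives (α - 27)^2 = 401, i.e. α^2 - 54α + 729 = 401, so α^2 - 54α + 328 = 0. The discriminant of x^2 - 54x + 328 is (-54)^2 - 4·(328) = 2916 - 1312 = 1604, and 4·(401) is not a perfect square in Q since 401 is squarefree and ≠ 1. Hence x^2 - 54x + 328 is irreducible over Q and is the minimal polynomial of α.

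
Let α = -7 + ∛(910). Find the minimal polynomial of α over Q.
m_α(x) = x^3 + 21x^2 + 147x - 567

Set β = α + 7 = ∛(910), so β^3 = 910. Then (α + 7)^3 - 910 = 0, i.e. α is a root of g(x) = (x + 7)^3 - 910 = x^3 + 21x^2 + 147x - 567. Since g(x) = h(x + 7) where h(x) = x^3 - 910, and h is irreducible over Q (because 910 is not a perfect cube, so h has no rational root, and a monic cubic with no rational root is irreducible), g is also irreducible (irreducibility is preserved under the substitution x → x + 7). Hence m_α(x) = x^3 + 21x^2 + 147x - 567.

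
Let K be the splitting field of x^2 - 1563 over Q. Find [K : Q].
[K : Q] = 2

f(x) = x^2 - 1563 factors as (x - √1563)(x + √1563). The splitting field is K = Q(√1563). Since 1563 is squarefree and > 1, it is not a perfect square, so x^2 - 1563 is irreducible over Q and [Q(√1563) : Q] = 2. Hence [K : Q] = 2.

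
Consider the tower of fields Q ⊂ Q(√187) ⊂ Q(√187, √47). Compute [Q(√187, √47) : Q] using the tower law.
[Q(√187, √47) : Q] = 4

[Q(√187):Q] = 2 (min poly x^2 - 187, irreducible since 187 is squarefree > 1). For the top step, suppose √47 ∈ Q(√187), say √47 = c + d√187 with c, d ∈ Q. Squaring: 47 = c^2 + 187d^2 + 2cd√187. Since √187 ∉ Q this forces 2cd = 0. If d = 0 then √47 = c ∈ Q, contradicting 47 squarefree > 1. If c = 0 then 47 = 187d^2, so 187·47 = (187d)^2 is a perfect square in Q — but 187·47 = 8789 is not a perfect square (since 187 and 47 are distinct squarefree integers). Contradiction. Hence √47 ∉ Q(√187), so x^2 - 47 stays irreducible over Q(√187) and [Q(√187, √47) : Q(√187)] = 2. By the tower law, [Q(√187, √47) : Q] = 2 · 2 = 4.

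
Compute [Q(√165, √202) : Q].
[Q(√165, √202) : Q] = 4

[Q(√165):Q] = 2 (min poly x^2 - 165, irreducible since 165 is squarefree > 1). For the top step, suppose √202 ∈ Q(√165), say √202 = c + d√165 with c, d ∈ Q. Squaring: 202 = c^2 + 165d^2 + 2cd√165. Since √165 ∉ Q this forces 2cd = 0. If d = 0 then √202 = c ∈ Q, contradicting 202 squarefree > 1. If c = 0 then 202 = 165d^2, so 165·202 = (165d)^2 is a perfect square in Q — but 165·202 = 33330 is not a perfect square (since 165 and 202 are distinct squarefree integers). Contradiction. Hence √202 ∉ Q(√165), so x^2 - 202 stays irreducible over Q(√165) and [Q(√165, √202) : Q(√165)] = 2. By the tower law, [Q(√165, √202) : Q] = 2 · 2 = 4.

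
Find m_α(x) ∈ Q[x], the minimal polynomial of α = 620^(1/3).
m_α(x) = x^3 - 620

α satisfies α^3 = 620, so x^3 - 620 annihilates α. By the rational root test, a rational root p/q (in lowest terms) of x^3 - 620 would satisfy p^3 = 620 q^3, forcing q = 1 and p^3 = 620; but 620 is not a perfect cube, contradiction. A monic cubic over Q with no rational root is irreducible (any nontrivial factorization would include a linear factor). Hence x^3 - 620 is the minimal polynomial of α, and in particular [Q(α):Q] = 3.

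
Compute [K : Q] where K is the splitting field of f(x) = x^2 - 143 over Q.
[K : Q] = 2

f(x) = x^2 - 143 factors as (x - √143)(x + √143). The splitting field is K = Q(√143). Since 143 is squarefree and > 1, it is not a perfect square, so x^2 - 143 is irreducible over Q and [Q(√143) : Q] = 2. Hence [K : Q] = 2.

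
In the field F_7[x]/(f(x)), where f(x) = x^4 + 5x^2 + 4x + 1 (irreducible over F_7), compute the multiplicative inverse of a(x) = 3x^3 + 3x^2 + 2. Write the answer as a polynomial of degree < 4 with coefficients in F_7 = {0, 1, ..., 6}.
a(x)^(-1) ≡ 2x^3 + x^2 + 5x + 5 (mod f(x))

Since f is irreducible over F_7, F_7[x]/(f) is a field and a(x) ≠ 0 has an inverse. Apply the extended Euclidean algorithm to f(x) and a(x) in F_7[x]: f(x) = (5x + 2)·a(x) + (6x^2 + x + 4);  a(x) = (4x + 1)·(6x^2 + x + 4) + (4x + 5);  (6x^2 + x + 4) = (5x + 1)·(4x + 5) + (6). The last nonzero remainder is the constant 6 = gcd(f, a) in F_7. Back-substituting through the division chain expresses 6 = s(x)·a(x) + t(x)·f(x) with s(x) ≡ 5x^3 + 6x^2 + 2x + 2 (mod f), so (5x^3 + 6x^2 + 2x + 2)·a(x) ≡ 6 (mod f). Multiplying by 6^(-1) ≡ 6 in F_7 gives a(x)^(-1) ≡ 6·(5x^3 + 6x^2 + 2x + 2) ≡ 2x^3 + x^2 + 5x + 5 (mod f). Check: (3x^3 + 3x^2 + 2)·(2x^3 + x^2 + 5x + 5) = 6x^6 + 2x^5 + 4x^4 + 6x^3 + 3x^2 + 3x + 3 ≡ 1 (mod x^4 + 5x^2 + 4x + 1).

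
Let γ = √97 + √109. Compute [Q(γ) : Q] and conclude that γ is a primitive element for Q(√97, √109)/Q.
[Q(γ) : Q] = 4 (equivalently, Q(γ) = Q(√97, √109))

Obviously Q(γ) ⊆ Q(√97, √109), and [Q(√97, √109):Q] = 4 (since 97, 109 are distinct squarefree integers > 1 with 10573 not a perfect square). To show equality we compute the minimal polynomial of γ. From γ = √97 + √109: γ^2 = 97 + 2√(10573) + 109 = 206 + 2√(10573), so γ^2 - 206 = 2√(10573); squaring, (γ^2 - 206)^2 = 4·10573, i.e. γ^4 - 412γ^2 + 42436 - 42292 = 0, i.e. γ^4 - 412γ^2 + 144 = 0. So γ is a root of x^4 - 412x^2 + 144. This polynomial is irreducible over Q: it has no rational root (each ±√97 ± √109 is irrational), and any factorization into two quadratics over Q would force √(10573) ∈ Q (pairing opposite roots) or √97, √109 ∈ Q (other pairings), all impossible. Hence [Q(γ):Q] = 4 = [Q(√97, √109):Q], so Q(γ) = Q(√97, √109).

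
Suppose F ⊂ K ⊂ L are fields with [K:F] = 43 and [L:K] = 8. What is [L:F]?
[L:F] = 344

The tower law says that for any tower of field extensions F ⊂ K ⊂ L with finite degrees, [L:F] = [L:K] · [K:F]. Here this gives [L:F] = 8 · 43 = 344.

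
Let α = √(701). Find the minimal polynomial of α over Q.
m_α(x) = x^2 - 701

α satisfies α^2 - 701 = 0, so x^2 - 701 annihilates α. Since d = 701 is squarefree and ≠ 1, it is not a perfect square in Q, so x^2 - 701 has no rational root and is therefore irreducible over Q (a degree-2 polynomial over a field is irreducible iff it has no root). Hence m_α(x) = x^2 - 701.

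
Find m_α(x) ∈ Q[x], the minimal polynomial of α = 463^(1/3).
m_α(x) = x^3 - 463

α satisfies α^3 = 463, so x^3 - 463 annihilates α. By the rational root test, a rational root p/q (in lowest terms) of x^3 - 463 would satisfy p^3 = 463 q^3, forcing q = 1 and p^3 = 463; but 463 is not a perfect cube, contradiction. A monic cubic over Q with no rational root is irreducible (any nontrivial factorization would include a linear factor). Hence x^3 - 463 is the minimal polynomial of α, and in particular [Q(α):Q] = 3.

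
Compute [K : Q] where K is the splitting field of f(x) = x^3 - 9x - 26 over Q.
[K : Q] = 6

By the rational root test, any rational root of the monic integer polynomial f(x) = x^3 - 9x - 26 must be an integer dividing the constant term -26, i.e. one of ±{1, 2, 13, 26}. Evaluating: f(1) = -34, f(-1) = -18, f(2) = -36, f(-2) = -16, f(13) = 2054, f(-13) = -2106, f(26) = 17316, f(-26) = -17368; none is 0, so f has no rational root and is therefore irreducible over Q (a cubic with no linear factor over a field is irreducible). For an irreducible cubic, the Galois group is A_3 or S_3 according as the discriminant disc(f) = -4a^3 - 27b^2 = -4·(-9)^3 - 27·(-26)^2 = -15336 is or is not a square in Q. Here disc(f) = -15336 is not a perfect square in Q, so the Galois group of f over Q is not contained in A_3 and must be all of S_3. The splitting field has degree |S_3| = 6 over Q, so [K : Q] = 6.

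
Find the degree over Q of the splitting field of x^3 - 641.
[K : Q] = 6

The roots of x^3 - 641 are ∛641, ω∛641, ω^2∛641 where ω = e^(2πi/3) is a primitive cube root of unity, so K = Q(∛641, ω). Now [Q(∛641):Q] = 3 (since 641 is not a perfect cube, x^3 - 641 is irreducible) and [Q(ω):Q] = 2. Both 2 and 3 divide [K:Q], and [K:Q] ≤ 3·2 = 6, so [K:Q] = 6. (Equivalently: Q(∛641) ⊂ R but ω ∉ R, so [K : Q(∛641)] = 2.)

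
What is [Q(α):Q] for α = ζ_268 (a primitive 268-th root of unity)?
[Q(α):Q] = 132

The minimal polynomial of ζ_268 over Q is the 268-th cyclotomic polynomial Φ_268(x), which is irreducible over Q and has degree φ(268) = 132. Hence [Q(α):Q] = φ(268) = 132.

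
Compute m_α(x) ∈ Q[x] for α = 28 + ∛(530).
m_α(x) = x^3 - 84x^2 + 2352x - 22482

Set β = α - 28 = ∛(530), so β^3 = 530. Then (α - 28)^3 - 530 = 0, i.e. α is a root of g(x) = (x - 28)^3 - 530 = x^3 - 84x^2 + 2352x - 22482. Since g(x) = h(x - 28) where h(x) = x^3 - 530, and h is irreducible over Q (because 530 is not a perfect cube, so h has no rational root, and a monic cubic with no rational root is irreducible), g is also irreducible (irreducibility is preserved under the substitution x → x - 28). Hence m_α(x) = x^3 - 84x^2 + 2352x - 22482.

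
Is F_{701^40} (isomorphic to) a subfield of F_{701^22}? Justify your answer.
No: F_{701^40} is not a subfield of F_{701^22}

F_{p^m} embeds in F_{p^n} iff m | n. Here 40 ∤ 22 (since 22 = 0·40 + 22 with remainder 22 ≠ 0), so F_{701^40} is not a subfield of F_{701^22}. Equivalently: if it were, the tower law would give 40 = [F_{701^40}:F_701] dividing [F_{701^22}:F_701] = 22, contradiction.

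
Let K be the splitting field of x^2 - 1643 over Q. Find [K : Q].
[K : Q] = 2

f(x) = x^2 - 1643 factors as (x - √1643)(x + √1643). The splitting field is K = Q(√1643). Since 1643 is squarefree and > 1, it is not a perfect square, so x^2 - 1643 is irreducible over Q and [Q(√1643) : Q] = 2. Hence [K : Q] = 2.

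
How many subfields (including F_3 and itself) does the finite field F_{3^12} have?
F_{3^12} has 6 subfields

The subfields of F_{p^n} are exactly the fields F_{p^d} for d | n (each is the fixed field of the unique index-d subgroup of Gal(F_{p^n}/F_p) ≅ Z/nZ). The divisors of n = 12 are {1, 2, 3, 4, 6, 12}, giving 6 subfields: F_{3^1}, F_{3^2}, F_{3^3}, F_{3^4}, F_{3^6}, F_{3^12}.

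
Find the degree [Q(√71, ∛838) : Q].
[Q(√71, ∛838) : Q] = 6

Let L = Q(√71, ∛838). Since Q(√71) ⊂ L and [Q(√71):Q] = 2, the tower law gives 2 | [L:Q]. Likewise Q(∛838) ⊂ L with [Q(∛838):Q] = 3 (because 838 is not a perfect cube), so 3 | [L:Q]. As gcd(2,3) = 1, [L:Q] is divisible by 6. Conversely L is generated over Q by √71 and ∛838, so [L:Q] ≤ 2·3 = 6. Therefore [Q(√71, ∛838) : Q] = 6.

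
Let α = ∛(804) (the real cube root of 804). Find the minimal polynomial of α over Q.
m_α(x) = x^3 - 804

α satisfies α^3 = 804, so x^3 - 804 annihilates α. By the rational root test, a rational root p/q (in lowest terms) of x^3 - 804 would satisfy p^3 = 804 q^3, forcing q = 1 and p^3 = 804; but 804 is not a perfect cube, contradiction. A monic cubic over Q with no rational root is irreducible (any nontrivial factorization would include a linear factor). Hence x^3 - 804 is the minimal polynomial of α, and in particular [Q(α):Q] = 3.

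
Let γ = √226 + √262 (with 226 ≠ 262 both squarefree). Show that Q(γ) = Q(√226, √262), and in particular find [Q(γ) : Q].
[Q(γ) : Q] = 4 (equivalently, Q(γ) = Q(√226, √262))

Obviously Q(γ) ⊆ Q(√226, √262), and [Q(√226, √262):Q] = 4 (since 226, 262 are distinct squarefree integers > 1 with 59212 not a perfect square). To show equality we compute the minimal polynomial of γ. From γ = √226 + √262: γ^2 = 226 + 2√(59212) + 262 = 488 + 2√(59212), so γ^2 - 488 = 2√(59212); squaring, (γ^2 - 488)^2 = 4·59212, i.e. γ^4 - 976γ^2 + 238144 - 236848 = 0, i.e. γ^4 - 976γ^2 + 1296 = 0. So γ is a root of x^4 - 976x^2 + 1296. This polynomial is irreducible over Q: it has no rational root (each ±√226 ± √262 is irrational), and any factorization into two quadratics over Q would force √(59212) ∈ Q (pairing opposite roots) or √226, √262 ∈ Q (other pairings), all impossible. Hence [Q(γ):Q] = 4 = [Q(√226, √262):Q], so Q(γ) = Q(√226, √262).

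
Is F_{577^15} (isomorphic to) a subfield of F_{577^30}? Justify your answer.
Yes: F_{577^15} is a subfield of F_{577^30}

F_{p^m} embeds in F_{p^n} iff m | n (since F_{p^n} is the splitting field of x^(p^n) - x, and F_{p^m} ⊂ F_{p^n} forces p^n to be a power of p^m, i.e. m | n; conversely if m | n then every root of x^(p^m) - x is a root of x^(p^n) - x). Here 15 | 30 (since 30 = 2·15), so F_{577^15} is a subfield of F_{577^30}, and [F_{577^30} : F_{577^15}] = 30/15 = 2.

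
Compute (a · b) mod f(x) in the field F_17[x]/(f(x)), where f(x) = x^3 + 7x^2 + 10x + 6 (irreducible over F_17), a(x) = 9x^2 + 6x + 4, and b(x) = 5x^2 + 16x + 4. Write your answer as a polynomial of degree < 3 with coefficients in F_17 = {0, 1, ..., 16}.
a · b ≡ 9x^2 + 4x + 12 (mod f(x))

Multiply in F_17[x]: a(x)·b(x) = (9x^2 + 6x + 4)·(5x^2 + 16x + 4) = 11x^4 + 4x^3 + 16x^2 + 3x + 16. This has degree ≥ 3, so divide by f(x) over F_17: 11x^4 + 4x^3 + 16x^2 + 3x + 16 = (11x + 12)·(x^3 + 7x^2 + 10x + 6) + (9x^2 + 4x + 12). Hence a·b ≡ 9x^2 + 4x + 12 (mod f). (F_17[x]/(f) is a field with 17^3 = 4913 elements since f is irreducible of degree 3.)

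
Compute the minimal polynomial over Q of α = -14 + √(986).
m_α(x) = x^2 + 28x - 790

From α + 14 = √(986), squaring gives (α + 14)^2 = 986, i.e. α^2 + 28α + 196 = 986, so α^2 + 28α - 790 = 0. The discriminant of x^2 + 28x - 790 is (28)^2 - 4·(-790) = 784 + 3160 = 3944, and 4·(986) is not a perfect square in Q since 986 is squarefree and ≠ 1. Hence x^2 + 28x - 790 is irreducible over Q and is the minimal polynomial of α.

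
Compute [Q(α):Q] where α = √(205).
[Q(α):Q] = 2

[Q(α):Q] equals the degree of the minimal polynomial of α. Here α^2 = 205 and x^2 - 205 is irreducible (d = 205 is squarefree, ≠ 1, hence not a square), so deg(m_α) = 2. Thus [Q(α):Q] = 2.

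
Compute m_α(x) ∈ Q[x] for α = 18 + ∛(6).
m_α(x) = x^3 - 54x^2 + 972x - 5838

Set β = α - 18 = ∛(6), so β^3 = 6. Then (α - 18)^3 - 6 = 0, i.e. α is a root of g(x) = (x - 18)^3 - 6 = x^3 - 54x^2 + 972x - 5838. Since g(x) = h(x - 18) where h(x) = x^3 - 6, and h is irreducible over Q (because 6 is not a perfect cube, so h has no rational root, and a monic cubic with no rational root is irreducible), g is also irreducible (irreducibility is preserved under the substitution x → x - 18). Hence m_α(x) = x^3 - 54x^2 + 972x - 5838.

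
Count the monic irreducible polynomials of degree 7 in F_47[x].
There are 72374731488 monic irreducible polynomials of degree 7 over F_47

Each element of F_{47^7} that lies in no proper subfield is a root of exactly one monic irreducible of degree 7 over F_47, and each such polynomial has 7 distinct roots in F_{47^7}. By Möbius inversion the count is N_47(7) = (1/7) Σ_{d|7} μ(7/d) · 47^d = (1/7)(μ(7)·47^1 + μ(1)·47^7) = 506623120416/7 = 72374731488.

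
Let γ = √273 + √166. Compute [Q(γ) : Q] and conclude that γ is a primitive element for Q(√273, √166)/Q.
[Q(γ) : Q] = 4 (equivalently, Q(γ) = Q(√273, √166))

Obviously Q(γ) ⊆ Q(√273, √166), and [Q(√273, √166):Q] = 4 (since 273, 166 are distinct squarefree integers > 1 with 45318 not a perfect square). To show equality we compute the minimal polynomial of γ. From γ = √273 + √166: γ^2 = 273 + 2√(45318) + 166 = 439 + 2√(45318), so γ^2 - 439 = 2√(45318); squaring, (γ^2 - 439)^2 = 4·45318, i.e. γ^4 - 878γ^2 + 192721 - 181272 = 0, i.e. γ^4 - 878γ^2 + 11449 = 0. So γ is a root of x^4 - 878x^2 + 11449. This polynomial is irreducible over Q: it has no rational root (each ±√273 ± √166 is irrational), and any factorization into two quadratics over Q would force √(45318) ∈ Q (pairing opposite roots) or √273, √166 ∈ Q (other pairings), all impossible. Hence [Q(γ):Q] = 4 = [Q(√273, √166):Q], so Q(γ) = Q(√273, √166).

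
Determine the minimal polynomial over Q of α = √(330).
m_α(x) = x^2 - 330

α satisfies α^2 - 330 = 0, so x^2 - 330 annihilates α. Since d = 330 is squarefree and ≠ 1, it is not a perfect square in Q, so x^2 - 330 has no rational root and is therefore irreducible over Q (a degree-2 polynomial over a field is irreducible iff it has no root). Hence m_α(x) = x^2 - 330.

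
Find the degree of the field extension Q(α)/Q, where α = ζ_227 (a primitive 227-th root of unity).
[Q(α):Q] = 226

The minimal polynomial of ζ_227 over Q is the 227-th cyclotomic polynomial Φ_227(x), which is irreducible over Q and has degree φ(227) = 226. Hence [Q(α):Q] = φ(227) = 226.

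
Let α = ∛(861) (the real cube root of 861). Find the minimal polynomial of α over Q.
m_α(x) = x^3 - 861

α satisfies α^3 = 861, so x^3 - 861 annihilates α. By the rational root test, a rational root p/q (in lowest terms) of x^3 - 861 would satisfy p^3 = 861 q^3, forcing q = 1 and p^3 = 861; but 861 is not a perfect cube, contradiction. A monic cubic over Q with no rational root is irreducible (any nontrivial factorization would include a linear factor). Hence x^3 - 861 is the minimal polynomial of α, and in particular [Q(α):Q] = 3.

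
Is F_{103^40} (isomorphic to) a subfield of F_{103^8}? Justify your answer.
No: F_{103^40} is not a subfield of F_{103^8}

F_{p^m} embeds in F_{p^n} iff m | n. Here 40 ∤ 8 (since 8 = 0·40 + 8 with remainder 8 ≠ 0), so F_{103^40} is not a subfield of F_{103^8}. Equivalently: if it were, the tower law would give 40 = [F_{103^40}:F_103] dividing [F_{103^8}:F_103] = 8, contradiction.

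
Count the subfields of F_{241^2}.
F_{241^2} has 2 subfields

The subfields of F_{p^n} are exactly the fields F_{p^d} for d | n (each is the fixed field of the unique index-d subgroup of Gal(F_{p^n}/F_p) ≅ Z/nZ). The divisors of n = 2 are {1, 2}, giving 2 subfields: F_{241^1}, F_{241^2}.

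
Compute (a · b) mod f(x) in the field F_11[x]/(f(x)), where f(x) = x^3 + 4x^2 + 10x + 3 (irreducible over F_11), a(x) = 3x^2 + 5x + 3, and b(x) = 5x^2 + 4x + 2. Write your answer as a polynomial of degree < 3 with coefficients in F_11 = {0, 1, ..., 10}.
a · b ≡ 5x^2 + 9x + 9 (mod f(x))

Multiply in F_11[x]: a(x)·b(x) = (3x^2 + 5x + 3)·(5x^2 + 4x + 2) = 4x^4 + 4x^3 + 8x^2 + 6. This has degree ≥ 3, so divide by f(x) over F_11: 4x^4 + 4x^3 + 8x^2 + 6 = (4x + 10)·(x^3 + 4x^2 + 10x + 3) + (5x^2 + 9x + 9). Hence a·b ≡ 5x^2 + 9x + 9 (mod f). (F_11[x]/(f) is a field with 11^3 = 1331 elements since f is irreducible of degree 3.)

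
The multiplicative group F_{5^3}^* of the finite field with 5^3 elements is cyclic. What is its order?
|F_{5^3}^*| = 124

F_{5^3} has 5^3 = 125 elements; its multiplicative group consists of all nonzero elements, so |F_{5^3}^*| = 125 - 1 = 124. (It is cyclic since any finite subgroup of the multiplicative group of a field is cyclic.)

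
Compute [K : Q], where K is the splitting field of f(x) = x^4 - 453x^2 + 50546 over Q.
[K : Q] = 4

Solving the quadratic in x^2: x^2 = (453 ± √(453^2 - 4·50546))/2 = (453 ± √3025)/2 = (453 ± 55)/2, giving x^2 = 199 or x^2 = 254. So f(x) = (x^2 - 199)(x^2 - 254) and the roots of f are ±√199, ±√254. Hence the splitting field is K = Q(√199, √254). Since 199 and 254 are distinct squarefree integers > 1, their product 50546 is not a perfect square, so √254 ∉ Q(√199). By the tower law [K:Q] = [Q(√199,√254):Q(√199)] · [Q(√199):Q] = 2 · 2 = 4.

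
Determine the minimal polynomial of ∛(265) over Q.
m_α(x) = x^3 - 265

α satisfies α^3 = 265, so x^3 - 265 annihilates α. By the rational root test, a rational root p/q (in lowest terms) of x^3 - 265 would satisfy p^3 = 265 q^3, forcing q = 1 and p^3 = 265; but 265 is not a perfect cube, contradiction. A monic cubic over Q with no rational root is irreducible (any nontrivial factorization would include a linear factor). Hence x^3 - 265 is the minimal polynomial of α, and in particular [Q(α):Q] = 3.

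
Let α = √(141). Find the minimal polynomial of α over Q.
m_α(x) = x^2 - 141

α satisfies α^2 - 141 = 0, so x^2 - 141 annihilates α. Since d = 141 is squarefree and ≠ 1, it is not a perfect square in Q, so x^2 - 141 has no rational root and is therefore irreducible over Q (a degree-2 polynomial over a field is irreducible iff it has no root). Hence m_α(x) = x^2 - 141.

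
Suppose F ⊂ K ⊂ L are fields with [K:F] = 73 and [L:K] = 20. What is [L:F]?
[L:F] = 1460

The tower law says that for any tower of field extensions F ⊂ K ⊂ L with finite degrees, [L:F] = [L:K] · [K:F]. Here this gives [L:F] = 20 · 73 = 1460.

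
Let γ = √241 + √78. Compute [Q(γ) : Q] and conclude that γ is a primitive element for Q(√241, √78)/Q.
[Q(γ) : Q] = 4 (equivalently, Q(γ) = Q(√241, √78))

Obviously Q(γ) ⊆ Q(√241, √78), and [Q(√241, √78):Q] = 4 (since 241, 78 are distinct squarefree integers > 1 with 18798 not a perfect square). To show equality we compute the minimal polynomial of γ. From γ = √241 + √78: γ^2 = 241 + 2√(18798) + 78 = 319 + 2√(18798), so γ^2 - 319 = 2√(18798); squaring, (γ^2 - 319)^2 = 4·18798, i.e. γ^4 - 638γ^2 + 101761 - 75192 = 0, i.e. γ^4 - 638γ^2 + 26569 = 0. So γ is a root of x^4 - 638x^2 + 26569. This polynomial is irreducible over Q: it has no rational root (each ±√241 ± √78 is irrational), and any factorization into two quadratics over Q would force √(18798) ∈ Q (pairing opposite roots) or √241, √78 ∈ Q (other pairings), all impossible. Hence [Q(γ):Q] = 4 = [Q(√241, √78):Q], so Q(γ) = Q(√241, √78).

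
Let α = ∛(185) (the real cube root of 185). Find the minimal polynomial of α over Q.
m_α(x) = x^3 - 185

α satisfies α^3 = 185, so x^3 - 185 annihilates α. By the rational root test, a rational root p/q (in lowest terms) of x^3 - 185 would satisfy p^3 = 185 q^3, forcing q = 1 and p^3 = 185; but 185 is not a perfect cube, contradiction. A monic cubic over Q with no rational root is irreducible (any nontrivial factorization would include a linear factor). Hence x^3 - 185 is the minimal polynomial of α, and in particular [Q(α):Q] = 3.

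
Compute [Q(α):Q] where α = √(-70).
[Q(α):Q] = 2

[Q(α):Q] equals the degree of the minimal polynomial of α. Here α^2 = -70 and x^2 + 70 is irreducible (d = -70 is squarefree, ≠ 1, hence not a square), so deg(m_α) = 2. Thus [Q(α):Q] = 2.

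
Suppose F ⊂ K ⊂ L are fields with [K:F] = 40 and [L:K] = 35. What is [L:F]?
[L:F] = 1400

The tower law says that for any tower of field extensions F ⊂ K ⊂ L with finite degrees, [L:F] = [L:K] · [K:F]. Here this gives [L:F] = 35 · 40 = 1400.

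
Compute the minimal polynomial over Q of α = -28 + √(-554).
m_α(x) = x^2 + 56x + 1338

From α + 28 = √(-554), squaring gives (α + 28)^2 = -554, i.e. α^2 + 56α + 784 = -554, so α^2 + 56α + 1338 = 0. The discriminant of x^2 + 56x + 1338 is (56)^2 - 4·(1338) = 3136 - 5352 = -2216, and 4·(-554) is not a perfect square in Q since -554 is squarefree and ≠ 1. Hence x^2 + 56x + 1338 is irreducible over Q and is the minimal polynomial of α.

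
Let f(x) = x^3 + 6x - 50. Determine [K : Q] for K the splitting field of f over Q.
[K : Q] = 6

By the rational root test, any rational root of the monic integer polynomial f(x) = x^3 + 6x - 50 must be an integer dividing the constant term -50, i.e. one of ±{1, 2, 5, 10, 25, 50}. Evaluating: f(1) = -43, f(-1) = -57, f(2) = -30, f(-2) = -70, f(5) = 105, f(-5) = -205, f(10) = 1010, f(-10) = -1110, f(25) = 15725, f(-25) = -15825, f(50) = 125250, f(-50) = -125350; none is 0, so f has no rational root and is therefore irreducible over Q (a cubic with no linear factor over a field is irreducible). For an irreducible cubic, the Galois group is A_3 or S_3 according as the discriminant disc(f) = -4a^3 - 27b^2 = -4·(6)^3 - 27·(-50)^2 = -68364 is or is not a square in Q. Here disc(f) = -68364 is not a perfect square in Q, so the Galois group of f over Q is not contained in A_3 and must be all of S_3. The splitting field has degree |S_3| = 6 over Q, so [K : Q] = 6.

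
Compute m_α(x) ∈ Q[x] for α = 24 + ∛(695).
m_α(x) = x^3 - 72x^2 + 1728x - 14519

Set β = α - 24 = ∛(695), so β^3 = 695. Then (α - 24)^3 - 695 = 0, i.e. α is a root of g(x) = (x - 24)^3 - 695 = x^3 - 72x^2 + 1728x - 14519. Since g(x) = h(x - 24) where h(x) = x^3 - 695, and h is irreducible over Q (because 695 is not a perfect cube, so h has no rational root, and a monic cubic with no rational root is irreducible), g is also irreducible (irreducibility is preserved under the substitution x → x - 24). Hence m_α(x) = x^3 - 72x^2 + 1728x - 14519.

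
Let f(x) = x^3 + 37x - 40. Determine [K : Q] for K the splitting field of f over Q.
[K : Q] = 6

By the rational root test, any rational root of the monic integer polynomial f(x) = x^3 + 37x - 40 must be an integer dividing the constant term -40, i.e. one of ±{1, 2, 4, 5, 8, 10, 20, 40}. Evaluating: f(1) = -2, f(-1) = -78, f(2) = 42, f(-2) = -122, f(4) = 172, f(-4) = -252, f(5) = 270, f(-5) = -350, f(8) = 768, f(-8) = -848, f(10) = 1330, f(-10) = -1410, f(20) = 8700, f(-20) = -8780, f(40) = 65440, f(-40) = -65520; none is 0, so f has no rational root and is therefore irreducible over Q (a cubic with no linear factor over a field is irreducible). For an irreducible cubic, the Galois group is A_3 or S_3 according as the discriminant disc(f) = -4a^3 - 27b^2 = -4·(37)^3 - 27·(-40)^2 = -245812 is or is not a square in Q. Here disc(f) = -245812 is not a perfect square in Q, so the Galois group of f over Q is not contained in A_3 and must be all of S_3. The splitting field has degree |S_3| = 6 over Q, so [K : Q] = 6.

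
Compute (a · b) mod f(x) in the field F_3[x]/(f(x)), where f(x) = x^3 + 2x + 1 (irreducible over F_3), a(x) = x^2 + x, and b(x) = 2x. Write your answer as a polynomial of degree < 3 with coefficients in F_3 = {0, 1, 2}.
a · b ≡ 2x^2 + 2x + 1 (mod f(x))

Multiply in F_3[x]: a(x)·b(x) = (x^2 + x)·(2x) = 2x^3 + 2x^2. This has degree ≥ 3, so divide by f(x) over F_3: 2x^3 + 2x^2 = (2)·(x^3 + 2x + 1) + (2x^2 + 2x + 1). Hence a·b ≡ 2x^2 + 2x + 1 (mod f). (F_3[x]/(f) is a field with 3^3 = 27 elements since f is irreducible of degree 3.)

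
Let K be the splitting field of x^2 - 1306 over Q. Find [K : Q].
[K : Q] = 2

f(x) = x^2 - 1306 factors as (x - √1306)(x + √1306). The splitting field is K = Q(√1306). Since 1306 is squarefree and > 1, it is not a perfect square, so x^2 - 1306 is irreducible over Q and [Q(√1306) : Q] = 2. Hence [K : Q] = 2.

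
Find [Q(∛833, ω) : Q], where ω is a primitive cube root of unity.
[Q(∛833, ω) : Q] = 6

[Q(∛833):Q] = 3 (min poly x^3 - 833, irreducible since 833 is not a perfect cube). [Q(ω):Q] = 2 (min poly x^2 + x + 1). Since Q(∛833) ⊂ R and ω ∉ R, we have ω ∉ Q(∛833), so x^2 + x + 1 remains irreducible over Q(∛833) and [Q(∛833, ω) : Q(∛833)] = 2. By the tower law, [Q(∛833, ω) : Q] = 3 · 2 = 6. (In fact Q(∛833, ω) is the splitting field of x^3 - 833 over Q.)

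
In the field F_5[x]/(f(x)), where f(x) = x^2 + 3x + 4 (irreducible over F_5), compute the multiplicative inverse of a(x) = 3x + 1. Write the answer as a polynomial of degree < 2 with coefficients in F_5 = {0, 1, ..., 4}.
a(x)^(-1) ≡ 4x + 4 (mod f(x))

Since f is irreducible over F_5, F_5[x]/(f) is a field and a(x) ≠ 0 has an inverse. Apply the extended Euclidean algorithm to f(x) and a(x) in F_5[x]: f(x) = (2x + 2)·a(x) + (2). The last nonzero remainder is the constant 2 = gcd(f, a) in F_5. Back-substituting through the division chain expresses 2 = s(x)·a(x) + t(x)·f(x) with s(x) ≡ 3x + 3 (mod f), so (3x + 3)·a(x) ≡ 2 (mod f). Multiplying by 2^(-1) ≡ 3 in F_5 gives a(x)^(-1) ≡ 3·(3x + 3) ≡ 4x + 4 (mod f). Check: (3x + 1)·(4x + 4) = 2x^2 + x + 4 ≡ 1 (mod x^2 + 3x + 4).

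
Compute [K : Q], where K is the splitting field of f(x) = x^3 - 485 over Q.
[K : Q] = 6

The roots of x^3 - 485 are ∛485, ω∛485, ω^2∛485 where ω = e^(2πi/3) is a primitive cube root of unity, so K = Q(∛485, ω). Now [Q(∛485):Q] = 3 (since 485 is not a perfect cube, x^3 - 485 is irreducible) and [Q(ω):Q] = 2. Both 2 and 3 divide [K:Q], and [K:Q] ≤ 3·2 = 6, so [K:Q] = 6. (Equivalently: Q(∛485) ⊂ R but ω ∉ R, so [K : Q(∛485)] = 2.)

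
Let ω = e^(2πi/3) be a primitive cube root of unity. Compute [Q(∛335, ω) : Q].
[Q(∛335, ω) : Q] = 6

[Q(∛335):Q] = 3 (min poly x^3 - 335, irreducible since 335 is not a perfect cube). [Q(ω):Q] = 2 (min poly x^2 + x + 1). Since Q(∛335) ⊂ R and ω ∉ R, we have ω ∉ Q(∛335), so x^2 + x + 1 remains irreducible over Q(∛335) and [Q(∛335, ω) : Q(∛335)] = 2. By the tower law, [Q(∛335, ω) : Q] = 3 · 2 = 6. (In fact Q(∛335, ω) is the splitting field of x^3 - 335 over Q.)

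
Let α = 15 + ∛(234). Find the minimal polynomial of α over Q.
m_α(x) = x^3 - 45x^2 + 675x - 3609

Set β = α - 15 = ∛(234), so β^3 = 234. Then (α - 15)^3 - 234 = 0, i.e. α is a root of g(x) = (x - 15)^3 - 234 = x^3 - 45x^2 + 675x - 3609. Since g(x) = h(x - 15) where h(x) = x^3 - 234, and h is irreducible over Q (because 234 is not a perfect cube, so h has no rational root, and a monic cubic with no rational root is irreducible), g is also irreducible (irreducibility is preserved under the substitution x → x - 15). Hence m_α(x) = x^3 - 45x^2 + 675x - 3609.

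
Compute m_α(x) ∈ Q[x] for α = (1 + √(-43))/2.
m_α(x) = x^2 - x + 11

From 2α - 1 = √(-43), squaring gives (2α - 1)^2 = -43, i.e. 4α^2 - 4α + 1 = -43, so α^2 - α + (1 + 43)/4 = 0. Since -43 ≡ 1 (mod 4), (1 + 43)/4 = 11 ∈ Z. The polynomial x^2 - x + 11 has discriminant 1 - 4·(11) = -43, which is not a perfect square in Q (d = -43 is squarefree and ≠ 1), so x^2 - x + 11 is irreducible over Q. It is the minimal polynomial of α.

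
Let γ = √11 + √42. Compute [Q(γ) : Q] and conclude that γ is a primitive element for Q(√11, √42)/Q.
[Q(γ) : Q] = 4 (equivalently, Q(γ) = Q(√11, √42))

Obviously Q(γ) ⊆ Q(√11, √42), and [Q(√11, √42):Q] = 4 (since 11, 42 are distinct squarefree integers > 1 with 462 not a perfect square). To show equality we compute the minimal polynomial of γ. From γ = √11 + √42: γ^2 = 11 + 2√(462) + 42 = 53 + 2√(462), so γ^2 - 53 = 2√(462); squaring, (γ^2 - 53)^2 = 4·462, i.e. γ^4 - 106γ^2 + 2809 - 1848 = 0, i.e. γ^4 - 106γ^2 + 961 = 0. So γ is a root of x^4 - 106x^2 + 961. This polynomial is irreducible over Q: it has no rational root (each ±√11 ± √42 is irrational), and any factorization into two quadratics over Q would force √(462) ∈ Q (pairing opposite roots) or √11, √42 ∈ Q (other pairings), all impossible. Hence [Q(γ):Q] = 4 = [Q(√11, √42):Q], so Q(γ) = Q(√11, √42).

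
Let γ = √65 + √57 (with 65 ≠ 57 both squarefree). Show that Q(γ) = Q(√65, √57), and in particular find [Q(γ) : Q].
[Q(γ) : Q] = 4 (equivalently, Q(γ) = Q(√65, √57))

Obviously Q(γ) ⊆ Q(√65, √57), and [Q(√65, √57):Q] = 4 (since 65, 57 are distinct squarefree integers > 1 with 3705 not a perfect square). To show equality we compute the minimal polynomial of γ. From γ = √65 + √57: γ^2 = 65 + 2√(3705) + 57 = 122 + 2√(3705), so γ^2 - 122 = 2√(3705); squaring, (γ^2 - 122)^2 = 4·3705, i.e. γ^4 - 244γ^2 + 14884 - 14820 = 0, i.e. γ^4 - 244γ^2 + 64 = 0. So γ is a root of x^4 - 244x^2 + 64. This polynomial is irreducible over Q: it has no rational root (each ±√65 ± √57 is irrational), and any factorization into two quadratics over Q would force √(3705) ∈ Q (pairing opposite roots) or √65, √57 ∈ Q (other pairings), all impossible. Hence [Q(γ):Q] = 4 = [Q(√65, √57):Q], so Q(γ) = Q(√65, √57).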